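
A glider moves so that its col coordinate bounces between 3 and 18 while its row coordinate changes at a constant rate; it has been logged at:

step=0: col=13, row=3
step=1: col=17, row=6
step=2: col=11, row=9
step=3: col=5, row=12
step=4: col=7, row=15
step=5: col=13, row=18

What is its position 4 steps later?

col=7, row=30

The col coordinate travels 6 per step and bounces off the walls at 3 and 18.
  step 6: 13 → 17
  step 7: 17 → 11
  step 8: 11 → 5
  step 9: 5 → 7
The row coordinate changes by +3 each step: at step 9 it is 30.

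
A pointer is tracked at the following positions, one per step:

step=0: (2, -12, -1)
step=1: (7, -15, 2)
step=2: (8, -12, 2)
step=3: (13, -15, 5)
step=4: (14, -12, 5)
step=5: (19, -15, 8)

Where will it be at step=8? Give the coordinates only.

(26, -12, 11)

The moves between consecutive positions are (+5, -3, +3), (+1, +3, +0), (+5, -3, +3), (+1, +3, +0), (+5, -3, +3); they repeat the 2-cycle [(+5, -3, +3), (+1, +3, +0)].
step 6: apply (+1, +3, +0) → (20, -12, 8)
step 7: apply (+5, -3, +3) → (25, -15, 11)
step 8: apply (+1, +3, +0) → (26, -12, 11)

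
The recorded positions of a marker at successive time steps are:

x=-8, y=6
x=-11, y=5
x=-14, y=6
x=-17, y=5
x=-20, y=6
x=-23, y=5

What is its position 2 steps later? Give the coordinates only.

The x coordinate changes by -3 each step, so at step 7 it is -8 + 7·(-3) = -29.
The y coordinate repeats the cycle [6, 5] with period 2; step 7 mod 2 = 1, giving 5.

x=-29, y=5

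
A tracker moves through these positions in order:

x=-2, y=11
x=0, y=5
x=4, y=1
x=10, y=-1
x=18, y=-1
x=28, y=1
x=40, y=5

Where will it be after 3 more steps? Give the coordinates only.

x=88, y=29

First differences are (+2, -6), (+4, -4), (+6, -2), (+8, +0), (+10, +2), (+12, +4); their common second difference is (+2, +2) (constant acceleration).
step 7: x=40, y=5 + (+14, +6) → x=54, y=11
step 8: x=54, y=11 + (+16, +8) → x=70, y=19
step 9: x=70, y=19 + (+18, +10) → x=88, y=29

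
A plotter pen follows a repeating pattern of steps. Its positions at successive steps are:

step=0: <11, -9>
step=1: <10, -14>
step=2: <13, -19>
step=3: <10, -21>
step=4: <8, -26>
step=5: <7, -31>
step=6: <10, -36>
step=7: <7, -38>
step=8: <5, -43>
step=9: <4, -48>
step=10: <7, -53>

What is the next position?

The moves between consecutive positions are <-1, -5>, <+3, -5>, <-3, -2>, <-2, -5>, <-1, -5>, <+3, -5>, <-3, -2>, <-2, -5>, <-1, -5>, <+3, -5>; they repeat the 4-cycle [<-1, -5>, <+3, -5>, <-3, -2>, <-2, -5>].
step 11: apply <-3, -2> → <4, -55>

<4, -55>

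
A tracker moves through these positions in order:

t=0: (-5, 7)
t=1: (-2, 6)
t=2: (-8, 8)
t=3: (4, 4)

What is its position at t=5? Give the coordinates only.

Step-to-step displacements: (+3, -1), (-6, +2), (+12, -4); each is -2× the previous.
step 4: (4, 4) + (-24, +8) → (-20, 12)
step 5: (-20, 12) + (+48, -16) → (28, -4)

(28, -4)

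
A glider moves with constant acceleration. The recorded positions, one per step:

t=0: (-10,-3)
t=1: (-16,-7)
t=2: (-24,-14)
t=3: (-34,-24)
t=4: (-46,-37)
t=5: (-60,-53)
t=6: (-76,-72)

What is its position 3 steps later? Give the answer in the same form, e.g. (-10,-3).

(-136,-147)

Taking differences between consecutive positions: (-6,-4), (-8,-7), (-10,-10), (-12,-13), (-14,-16), (-16,-19). These grow by (-2,-3) each step.
step 7: (-76,-72) + (-18,-22) → (-94,-94)
step 8: (-94,-94) + (-20,-25) → (-114,-119)
step 9: (-114,-119) + (-22,-28) → (-136,-147)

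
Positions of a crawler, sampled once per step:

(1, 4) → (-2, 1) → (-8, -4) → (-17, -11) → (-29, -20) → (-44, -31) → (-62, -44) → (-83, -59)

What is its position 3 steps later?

Taking differences between consecutive positions: (-3, -3), (-6, -5), (-9, -7), (-12, -9), (-15, -11), (-18, -13), (-21, -15). These grow by (-3, -2) each step.
step 8: (-83, -59) + (-24, -17) → (-107, -76)
step 9: (-107, -76) + (-27, -19) → (-134, -95)
step 10: (-134, -95) + (-30, -21) → (-164, -116)

(-164, -116)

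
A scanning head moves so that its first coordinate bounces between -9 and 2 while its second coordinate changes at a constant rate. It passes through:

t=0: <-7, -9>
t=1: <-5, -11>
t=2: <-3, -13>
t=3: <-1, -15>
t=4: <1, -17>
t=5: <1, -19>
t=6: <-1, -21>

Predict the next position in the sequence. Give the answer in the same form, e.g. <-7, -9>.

The first coordinate reflects between -9 and 2, moving 2 per step.
  step 7: -1 → -3
The second coordinate changes by -2 each step: at step 7 it is -23.

<-3, -23>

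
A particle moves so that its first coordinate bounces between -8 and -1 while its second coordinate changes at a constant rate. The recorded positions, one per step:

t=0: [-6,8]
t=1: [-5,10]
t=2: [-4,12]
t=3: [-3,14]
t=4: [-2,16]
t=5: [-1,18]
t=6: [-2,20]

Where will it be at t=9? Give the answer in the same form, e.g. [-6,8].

[-5,26]

The first coordinate travels 1 per step and bounces off the walls at -8 and -1.
  step 7: -2 → -3
  step 8: -3 → -4
  step 9: -4 → -5
The second coordinate changes by +2 each step: at step 9 it is 26.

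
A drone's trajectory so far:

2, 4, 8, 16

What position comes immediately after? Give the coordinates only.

32

Consecutive displacements +2, +4, +8 scale by a factor of 2 each step.
step 4: 16 + 16 → 32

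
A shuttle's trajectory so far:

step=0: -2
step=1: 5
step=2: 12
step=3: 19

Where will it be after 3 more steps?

40

Each step adds +7 to the position.
step 4: 19 + 7 → 26
step 5: 26 + 7 → 33
step 6: 33 + 7 → 40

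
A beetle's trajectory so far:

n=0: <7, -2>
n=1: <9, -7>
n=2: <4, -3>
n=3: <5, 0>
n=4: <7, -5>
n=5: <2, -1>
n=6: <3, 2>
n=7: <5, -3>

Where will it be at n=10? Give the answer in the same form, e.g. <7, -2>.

<3, -1>

The moves between consecutive positions are <+2, -5>, <-5, +4>, <+1, +3>, <+2, -5>, <-5, +4>, <+1, +3>, <+2, -5>; they repeat the 3-cycle [<+2, -5>, <-5, +4>, <+1, +3>].
step 8: apply <-5, +4> → <0, 1>
step 9: apply <+1, +3> → <1, 4>
step 10: apply <+2, -5> → <3, -1>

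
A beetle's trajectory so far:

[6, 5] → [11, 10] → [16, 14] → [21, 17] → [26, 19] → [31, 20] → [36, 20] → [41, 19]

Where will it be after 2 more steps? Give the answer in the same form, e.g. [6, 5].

[51, 14]

First differences are [+5, +5], [+5, +4], [+5, +3], [+5, +2], [+5, +1], [+5, +0], [+5, -1]; their common second difference is [+0, -1] (constant acceleration).
step 8: [41, 19] + [+5, -2] → [46, 17]
step 9: [46, 17] + [+5, -3] → [51, 14]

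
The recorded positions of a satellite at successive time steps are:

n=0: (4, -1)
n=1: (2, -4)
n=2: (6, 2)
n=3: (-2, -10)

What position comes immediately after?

Consecutive displacements (-2, -3), (+4, +6), (-8, -12) scale by a factor of -2 each step.
step 4: (-2, -10) + (+16, +24) → (14, 14)

(14, 14)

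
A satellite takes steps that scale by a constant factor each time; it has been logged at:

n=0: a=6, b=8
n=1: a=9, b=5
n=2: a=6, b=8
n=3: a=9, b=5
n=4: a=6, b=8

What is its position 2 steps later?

Step-to-step displacements: (+3,-3), (-3,+3), (+3,-3), (-3,+3); each is -1× the previous.
step 5: a=6, b=8 + (+3,-3) → a=9, b=5
step 6: a=9, b=5 + (-3,+3) → a=6, b=8

a=6, b=8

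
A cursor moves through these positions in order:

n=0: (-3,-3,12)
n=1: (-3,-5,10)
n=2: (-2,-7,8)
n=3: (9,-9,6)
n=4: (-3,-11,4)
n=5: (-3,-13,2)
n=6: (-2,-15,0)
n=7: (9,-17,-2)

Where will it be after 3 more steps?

The first coordinate repeats the cycle [-3, -3, -2, 9] with period 4; step 10 mod 4 = 2, giving -2.
The second coordinate changes by -2 each step, so at step 10 it is -3 + 10·(-2) = -23.
The third coordinate changes by -2 each step, so at step 10 it is 12 + 10·(-2) = -8.

(-2,-23,-8)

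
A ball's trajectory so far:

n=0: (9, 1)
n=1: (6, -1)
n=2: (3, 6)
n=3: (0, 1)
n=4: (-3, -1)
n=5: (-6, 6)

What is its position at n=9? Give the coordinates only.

(-18, 1)

First: linear, -3 per step → -18 at step 9.
Second: cycles through 1, -1, 6 every 3 steps. Step 9 lands at position 0 of the cycle → 1.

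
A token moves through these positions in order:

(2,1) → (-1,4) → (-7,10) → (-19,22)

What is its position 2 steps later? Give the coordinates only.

The jumps are (-3,+3), (-6,+6), (-12,+12) — a geometric progression with ratio 2.
step 4: (-19,22) + (-24,+24) → (-43,46)
step 5: (-43,46) + (-48,+48) → (-91,94)

(-91,94)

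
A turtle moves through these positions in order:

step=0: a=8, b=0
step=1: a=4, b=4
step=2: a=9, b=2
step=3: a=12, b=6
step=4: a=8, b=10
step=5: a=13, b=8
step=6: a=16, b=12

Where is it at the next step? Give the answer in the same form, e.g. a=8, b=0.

a=12, b=16

The moves between consecutive positions are (-4, +4), (+5, -2), (+3, +4), (-4, +4), (+5, -2), (+3, +4); they repeat the 3-cycle [(-4, +4), (+5, -2), (+3, +4)].
step 7: apply (-4, +4) → a=12, b=16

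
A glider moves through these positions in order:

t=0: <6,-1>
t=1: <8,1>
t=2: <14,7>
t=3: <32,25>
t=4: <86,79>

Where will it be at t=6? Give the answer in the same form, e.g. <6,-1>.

Consecutive displacements <+2,+2>, <+6,+6>, <+18,+18>, <+54,+54> scale by a factor of 3 each step.
step 5: <86,79> + <+162,+162> → <248,241>
step 6: <248,241> + <+486,+486> → <734,727>

<734,727>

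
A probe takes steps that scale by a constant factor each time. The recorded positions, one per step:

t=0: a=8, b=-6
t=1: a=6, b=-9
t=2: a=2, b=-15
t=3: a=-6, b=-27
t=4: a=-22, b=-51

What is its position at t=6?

The jumps are (-2, -3), (-4, -6), (-8, -12), (-16, -24) — a geometric progression with ratio 2.
step 5: a=-22, b=-51 + (-32, -48) → a=-54, b=-99
step 6: a=-54, b=-99 + (-64, -96) → a=-118, b=-195

a=-118, b=-195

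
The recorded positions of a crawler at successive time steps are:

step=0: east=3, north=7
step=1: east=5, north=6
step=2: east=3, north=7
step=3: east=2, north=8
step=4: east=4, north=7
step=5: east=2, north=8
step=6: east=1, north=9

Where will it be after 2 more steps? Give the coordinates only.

east=1, north=9

The moves between consecutive positions are (+2,-1), (-2,+1), (-1,+1), (+2,-1), (-2,+1), (-1,+1); they repeat the 3-cycle [(+2,-1), (-2,+1), (-1,+1)].
step 7: apply (+2,-1) → east=3, north=8
step 8: apply (-2,+1) → east=1, north=9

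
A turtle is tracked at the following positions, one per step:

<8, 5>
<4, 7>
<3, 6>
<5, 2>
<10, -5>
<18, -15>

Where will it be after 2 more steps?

Taking differences between consecutive positions: <-4, +2>, <-1, -1>, <+2, -4>, <+5, -7>, <+8, -10>. These grow by <+3, -3> each step.
step 6: <18, -15> + <+11, -13> → <29, -28>
step 7: <29, -28> + <+14, -16> → <43, -44>

<43, -44>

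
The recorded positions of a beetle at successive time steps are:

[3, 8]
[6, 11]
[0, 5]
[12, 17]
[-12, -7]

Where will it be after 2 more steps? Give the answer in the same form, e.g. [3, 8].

[-60, -55]

The jumps are [+3, +3], [-6, -6], [+12, +12], [-24, -24] — a geometric progression with ratio -2.
step 5: [-12, -7] + [+48, +48] → [36, 41]
step 6: [36, 41] + [-96, -96] → [-60, -55]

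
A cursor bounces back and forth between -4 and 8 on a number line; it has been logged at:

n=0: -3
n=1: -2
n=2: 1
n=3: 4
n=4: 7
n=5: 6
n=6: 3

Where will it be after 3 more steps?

-2

The value reflects between -4 and 8, moving 3 per step.
  step 7: 3 → 0
  step 8: 0 → -3
  step 9: -3 → -2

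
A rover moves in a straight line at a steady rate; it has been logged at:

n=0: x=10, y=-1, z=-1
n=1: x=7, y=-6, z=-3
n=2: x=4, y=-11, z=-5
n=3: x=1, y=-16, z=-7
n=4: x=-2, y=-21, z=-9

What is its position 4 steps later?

x=-14, y=-41, z=-17

The position changes by (-3, -5, -2) every step.
step 5: x=-2, y=-21, z=-9 + (-3, -5, -2) → x=-5, y=-26, z=-11
step 6: x=-5, y=-26, z=-11 + (-3, -5, -2) → x=-8, y=-31, z=-13
step 7: x=-8, y=-31, z=-13 + (-3, -5, -2) → x=-11, y=-36, z=-15
step 8: x=-11, y=-36, z=-15 + (-3, -5, -2) → x=-14, y=-41, z=-17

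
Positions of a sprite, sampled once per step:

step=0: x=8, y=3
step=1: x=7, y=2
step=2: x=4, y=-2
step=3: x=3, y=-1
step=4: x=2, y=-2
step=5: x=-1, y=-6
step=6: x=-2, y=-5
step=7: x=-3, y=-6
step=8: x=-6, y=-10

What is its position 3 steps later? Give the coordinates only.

x=-11, y=-14

Differencing gives (-1,-1), (-3,-4), (-1,+1), (-1,-1), (-3,-4), (-1,+1), (-1,-1), (-3,-4). This is the pattern (-1,-1), (-3,-4), (-1,+1) repeated.
step 9: apply (-1,+1) → x=-7, y=-9
step 10: apply (-1,-1) → x=-8, y=-10
step 11: apply (-3,-4) → x=-11, y=-14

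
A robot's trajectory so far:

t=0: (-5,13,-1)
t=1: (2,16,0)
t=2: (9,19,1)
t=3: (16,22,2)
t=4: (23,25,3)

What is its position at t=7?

The position changes by (+7,+3,+1) every step.
step 5: (23,25,3) + (+7,+3,+1) → (30,28,4)
step 6: (30,28,4) + (+7,+3,+1) → (37,31,5)
step 7: (37,31,5) + (+7,+3,+1) → (44,34,6)

(44,34,6)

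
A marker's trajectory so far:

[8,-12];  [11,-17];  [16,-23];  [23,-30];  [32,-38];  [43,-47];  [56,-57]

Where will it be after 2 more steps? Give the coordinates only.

Successive displacements: [+3,-5], [+5,-6], [+7,-7], [+9,-8], [+11,-9], [+13,-10] — each changes by [+2,-1].
step 7: [56,-57] + [+15,-11] → [71,-68]
step 8: [71,-68] + [+17,-12] → [88,-80]

[88,-80]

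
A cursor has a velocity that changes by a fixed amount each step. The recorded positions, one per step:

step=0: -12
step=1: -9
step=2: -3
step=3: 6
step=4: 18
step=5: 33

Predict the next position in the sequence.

51

Taking differences between consecutive positions: +3, +6, +9, +12, +15. These grow by +3 each step.
step 6: 33 + 18 → 51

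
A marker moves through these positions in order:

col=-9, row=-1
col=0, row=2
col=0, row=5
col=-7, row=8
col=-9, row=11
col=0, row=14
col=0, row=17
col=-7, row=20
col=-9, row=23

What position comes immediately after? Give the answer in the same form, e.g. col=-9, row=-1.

The col coordinate repeats the cycle [-9, 0, 0, -7] with period 4; step 9 mod 4 = 1, giving 0.
The row coordinate changes by +3 each step, so at step 9 it is -1 + 9·(3) = 26.

col=0, row=26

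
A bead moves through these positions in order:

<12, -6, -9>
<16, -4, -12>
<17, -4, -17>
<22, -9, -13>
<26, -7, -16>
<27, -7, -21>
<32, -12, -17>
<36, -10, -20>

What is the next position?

<37, -10, -25>

Step-to-step displacements: <+4, +2, -3>, <+1, +0, -5>, <+5, -5, +4>, <+4, +2, -3>, <+1, +0, -5>, <+5, -5, +4>, <+4, +2, -3> — a repeating cycle of length 3.
step 8: apply <+1, +0, -5> → <37, -10, -25>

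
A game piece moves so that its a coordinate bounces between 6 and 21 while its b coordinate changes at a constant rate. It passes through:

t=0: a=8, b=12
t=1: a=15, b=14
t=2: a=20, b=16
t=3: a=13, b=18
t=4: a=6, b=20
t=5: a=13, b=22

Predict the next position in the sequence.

The a coordinate reflects between 6 and 21, moving 7 per step.
  step 6: 13 → 20
The b coordinate changes by +2 each step: at step 6 it is 24.

a=20, b=24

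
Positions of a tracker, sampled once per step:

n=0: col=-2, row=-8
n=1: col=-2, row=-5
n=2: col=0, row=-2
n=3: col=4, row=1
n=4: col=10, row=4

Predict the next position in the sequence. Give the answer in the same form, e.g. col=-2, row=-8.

col=18, row=7

Successive displacements: (+0, +3), (+2, +3), (+4, +3), (+6, +3) — each changes by (+2, +0).
step 5: col=10, row=4 + (+8, +3) → col=18, row=7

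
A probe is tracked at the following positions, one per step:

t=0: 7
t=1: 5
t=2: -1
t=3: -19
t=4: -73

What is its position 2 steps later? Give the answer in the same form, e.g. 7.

-721

Step-to-step displacements: -2, -6, -18, -54; each is 3× the previous.
step 5: -73 − 162 → -235
step 6: -235 − 486 → -721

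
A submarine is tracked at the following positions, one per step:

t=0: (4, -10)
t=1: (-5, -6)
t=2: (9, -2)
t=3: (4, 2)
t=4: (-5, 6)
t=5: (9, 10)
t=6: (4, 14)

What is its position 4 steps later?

(-5, 30)

The first coordinate repeats the cycle [4, -5, 9] with period 3; step 10 mod 3 = 1, giving -5.
The second coordinate changes by +4 each step, so at step 10 it is -10 + 10·(4) = 30.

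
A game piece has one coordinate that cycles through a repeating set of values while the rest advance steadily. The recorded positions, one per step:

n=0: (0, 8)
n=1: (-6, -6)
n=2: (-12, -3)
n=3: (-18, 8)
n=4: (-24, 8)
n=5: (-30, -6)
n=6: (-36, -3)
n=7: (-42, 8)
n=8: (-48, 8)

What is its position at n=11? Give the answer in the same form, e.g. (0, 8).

The first coordinate changes by -6 each step, so at step 11 it is 0 + 11·(-6) = -66.
The second coordinate repeats the cycle [8, -6, -3, 8] with period 4; step 11 mod 4 = 3, giving 8.

(-66, 8)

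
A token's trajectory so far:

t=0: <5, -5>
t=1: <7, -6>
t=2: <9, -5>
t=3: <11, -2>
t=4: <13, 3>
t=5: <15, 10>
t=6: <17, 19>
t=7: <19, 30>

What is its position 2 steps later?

First differences are <+2, -1>, <+2, +1>, <+2, +3>, <+2, +5>, <+2, +7>, <+2, +9>, <+2, +11>; their common second difference is <+0, +2> (constant acceleration).
step 8: <19, 30> + <+2, +13> → <21, 43>
step 9: <21, 43> + <+2, +15> → <23, 58>

<23, 58>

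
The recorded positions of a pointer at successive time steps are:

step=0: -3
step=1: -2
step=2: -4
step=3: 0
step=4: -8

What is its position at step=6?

Consecutive displacements +1, -2, +4, -8 scale by a factor of -2 each step.
step 5: -8 + 16 → 8
step 6: 8 − 32 → -24

-24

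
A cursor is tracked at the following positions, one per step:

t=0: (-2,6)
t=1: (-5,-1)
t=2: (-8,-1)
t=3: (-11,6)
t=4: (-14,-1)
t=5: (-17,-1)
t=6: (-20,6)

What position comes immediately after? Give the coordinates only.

(-23,-1)

The first coordinate changes by -3 each step, so at step 7 it is -2 + 7·(-3) = -23.
The second coordinate repeats the cycle [6, -1, -1] with period 3; step 7 mod 3 = 1, giving -1.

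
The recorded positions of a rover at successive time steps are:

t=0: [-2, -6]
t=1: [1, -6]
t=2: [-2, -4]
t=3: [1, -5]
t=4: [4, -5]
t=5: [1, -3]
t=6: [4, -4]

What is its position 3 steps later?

[7, -3]

Step-to-step displacements: [+3, +0], [-3, +2], [+3, -1], [+3, +0], [-3, +2], [+3, -1] — a repeating cycle of length 3.
step 7: apply [+3, +0] → [7, -4]
step 8: apply [-3, +2] → [4, -2]
step 9: apply [+3, -1] → [7, -3]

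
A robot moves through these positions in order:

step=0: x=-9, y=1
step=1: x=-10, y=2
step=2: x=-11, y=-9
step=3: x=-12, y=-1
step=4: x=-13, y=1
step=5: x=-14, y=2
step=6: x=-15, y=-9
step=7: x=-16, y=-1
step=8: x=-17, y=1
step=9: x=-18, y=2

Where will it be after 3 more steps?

X: linear, -1 per step → -21 at step 12.
Y: cycles through 1, 2, -9, -1 every 4 steps. Step 12 lands at position 0 of the cycle → 1.

x=-21, y=1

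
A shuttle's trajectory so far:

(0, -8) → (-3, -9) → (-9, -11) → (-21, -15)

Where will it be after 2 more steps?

(-93, -39)

Consecutive displacements (-3, -1), (-6, -2), (-12, -4) scale by a factor of 2 each step.
step 4: (-21, -15) + (-24, -8) → (-45, -23)
step 5: (-45, -23) + (-48, -16) → (-93, -39)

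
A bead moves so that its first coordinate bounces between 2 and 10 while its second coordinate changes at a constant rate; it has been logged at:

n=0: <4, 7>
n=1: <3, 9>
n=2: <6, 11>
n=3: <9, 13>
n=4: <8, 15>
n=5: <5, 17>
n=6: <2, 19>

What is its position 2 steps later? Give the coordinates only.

<8, 23>

The first coordinate reflects between 2 and 10, moving 3 per step.
  step 7: 2 → 5
  step 8: 5 → 8
The second coordinate changes by +2 each step: at step 8 it is 23.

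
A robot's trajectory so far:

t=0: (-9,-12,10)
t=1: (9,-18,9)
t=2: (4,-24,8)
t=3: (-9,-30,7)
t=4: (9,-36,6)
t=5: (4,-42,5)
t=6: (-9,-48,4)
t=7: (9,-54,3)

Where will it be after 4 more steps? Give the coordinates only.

(4,-78,-1)

The first coordinate repeats the cycle [-9, 9, 4] with period 3; step 11 mod 3 = 2, giving 4.
The second coordinate changes by -6 each step, so at step 11 it is -12 + 11·(-6) = -78.
The third coordinate changes by -1 each step, so at step 11 it is 10 + 11·(-1) = -1.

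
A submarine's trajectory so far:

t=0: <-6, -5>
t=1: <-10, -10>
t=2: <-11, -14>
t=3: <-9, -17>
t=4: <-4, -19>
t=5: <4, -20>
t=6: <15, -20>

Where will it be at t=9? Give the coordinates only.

First differences are <-4, -5>, <-1, -4>, <+2, -3>, <+5, -2>, <+8, -1>, <+11, +0>; their common second difference is <+3, +1> (constant acceleration).
step 7: <15, -20> + <+14, +1> → <29, -19>
step 8: <29, -19> + <+17, +2> → <46, -17>
step 9: <46, -17> + <+20, +3> → <66, -14>

<66, -14>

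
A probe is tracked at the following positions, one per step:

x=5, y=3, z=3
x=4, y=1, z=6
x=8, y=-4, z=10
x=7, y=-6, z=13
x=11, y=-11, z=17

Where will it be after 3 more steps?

Step-to-step displacements: (-1, -2, +3), (+4, -5, +4), (-1, -2, +3), (+4, -5, +4) — a repeating cycle of length 2.
step 5: apply (-1, -2, +3) → x=10, y=-13, z=20
step 6: apply (+4, -5, +4) → x=14, y=-18, z=24
step 7: apply (-1, -2, +3) → x=13, y=-20, z=27

x=13, y=-20, z=27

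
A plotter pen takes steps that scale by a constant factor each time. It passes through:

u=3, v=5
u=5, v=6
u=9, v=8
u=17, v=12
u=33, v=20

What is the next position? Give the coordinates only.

u=65, v=36

Step-to-step displacements: (+2, +1), (+4, +2), (+8, +4), (+16, +8); each is 2× the previous.
step 5: u=33, v=20 + (+32, +16) → u=65, v=36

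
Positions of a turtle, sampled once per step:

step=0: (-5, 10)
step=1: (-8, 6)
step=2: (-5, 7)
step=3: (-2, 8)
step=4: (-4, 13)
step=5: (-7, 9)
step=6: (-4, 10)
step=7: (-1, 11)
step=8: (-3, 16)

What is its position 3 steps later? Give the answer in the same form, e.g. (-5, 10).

(0, 14)

Step-to-step displacements: (-3, -4), (+3, +1), (+3, +1), (-2, +5), (-3, -4), (+3, +1), (+3, +1), (-2, +5) — a repeating cycle of length 4.
step 9: apply (-3, -4) → (-6, 12)
step 10: apply (+3, +1) → (-3, 13)
step 11: apply (+3, +1) → (0, 14)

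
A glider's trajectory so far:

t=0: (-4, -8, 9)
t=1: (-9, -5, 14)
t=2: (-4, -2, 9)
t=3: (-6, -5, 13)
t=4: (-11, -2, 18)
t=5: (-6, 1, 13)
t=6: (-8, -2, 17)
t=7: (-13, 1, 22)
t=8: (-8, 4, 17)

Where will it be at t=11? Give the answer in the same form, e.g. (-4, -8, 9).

Differencing gives (-5, +3, +5), (+5, +3, -5), (-2, -3, +4), (-5, +3, +5), (+5, +3, -5), (-2, -3, +4), (-5, +3, +5), (+5, +3, -5). This is the pattern (-5, +3, +5), (+5, +3, -5), (-2, -3, +4) repeated.
step 9: apply (-2, -3, +4) → (-10, 1, 21)
step 10: apply (-5, +3, +5) → (-15, 4, 26)
step 11: apply (+5, +3, -5) → (-10, 7, 21)

(-10, 7, 21)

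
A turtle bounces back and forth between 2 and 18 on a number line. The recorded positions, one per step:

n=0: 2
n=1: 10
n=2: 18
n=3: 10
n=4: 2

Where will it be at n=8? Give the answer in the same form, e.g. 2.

2

The value travels 8 per step and bounces off the walls at 2 and 18.
  step 5: 2 → 10
  step 6: 10 → 18
  step 7: 18 → 10
  step 8: 10 → 2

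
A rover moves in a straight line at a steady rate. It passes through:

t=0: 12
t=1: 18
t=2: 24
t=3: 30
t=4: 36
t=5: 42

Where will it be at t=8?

Constant displacement of +6 per step.
step 6: 42 + 6 → 48
step 7: 48 + 6 → 54
step 8: 54 + 6 → 60

60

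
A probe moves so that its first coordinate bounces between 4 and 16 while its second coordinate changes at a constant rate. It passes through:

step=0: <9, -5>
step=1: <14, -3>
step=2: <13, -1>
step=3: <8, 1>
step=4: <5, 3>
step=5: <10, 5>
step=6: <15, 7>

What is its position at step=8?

The first coordinate travels 5 per step and bounces off the walls at 4 and 16.
  step 7: 15 → 12
  step 8: 12 → 7
The second coordinate changes by +2 each step: at step 8 it is 11.

<7, 11>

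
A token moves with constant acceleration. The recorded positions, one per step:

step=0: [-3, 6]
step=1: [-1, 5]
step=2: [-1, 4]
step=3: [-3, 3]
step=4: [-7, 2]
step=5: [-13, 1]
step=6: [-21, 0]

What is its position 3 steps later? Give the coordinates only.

[-57, -3]

Taking differences between consecutive positions: [+2, -1], [+0, -1], [-2, -1], [-4, -1], [-6, -1], [-8, -1]. These grow by [-2, +0] each step.
step 7: [-21, 0] + [-10, -1] → [-31, -1]
step 8: [-31, -1] + [-12, -1] → [-43, -2]
step 9: [-43, -2] + [-14, -1] → [-57, -3]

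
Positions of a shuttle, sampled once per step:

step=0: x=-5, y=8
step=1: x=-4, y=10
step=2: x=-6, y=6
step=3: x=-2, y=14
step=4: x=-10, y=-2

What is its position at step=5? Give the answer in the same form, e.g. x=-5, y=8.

Consecutive displacements (+1,+2), (-2,-4), (+4,+8), (-8,-16) scale by a factor of -2 each step.
step 5: x=-10, y=-2 + (+16,+32) → x=6, y=30

x=6, y=30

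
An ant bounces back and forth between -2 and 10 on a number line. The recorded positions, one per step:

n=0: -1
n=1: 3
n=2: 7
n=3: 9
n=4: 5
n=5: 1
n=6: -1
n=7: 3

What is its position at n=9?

The value reflects between -2 and 10, moving 4 per step.
  step 8: 3 → 7
  step 9: 7 → 9

9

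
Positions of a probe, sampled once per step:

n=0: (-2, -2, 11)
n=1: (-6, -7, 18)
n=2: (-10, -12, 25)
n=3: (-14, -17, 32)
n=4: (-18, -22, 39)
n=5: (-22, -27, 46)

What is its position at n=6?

(-26, -32, 53)

Constant displacement of (-4, -5, +7) per step.
step 6: (-22, -27, 46) + (-4, -5, +7) → (-26, -32, 53)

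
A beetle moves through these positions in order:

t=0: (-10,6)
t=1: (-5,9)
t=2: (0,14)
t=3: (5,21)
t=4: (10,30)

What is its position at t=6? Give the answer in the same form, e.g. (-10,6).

Successive displacements: (+5,+3), (+5,+5), (+5,+7), (+5,+9) — each changes by (+0,+2).
step 5: (10,30) + (+5,+11) → (15,41)
step 6: (15,41) + (+5,+13) → (20,54)

(20,54)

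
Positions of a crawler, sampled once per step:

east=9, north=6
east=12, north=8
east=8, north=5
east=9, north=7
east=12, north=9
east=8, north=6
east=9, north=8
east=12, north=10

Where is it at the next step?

Differencing gives (+3, +2), (-4, -3), (+1, +2), (+3, +2), (-4, -3), (+1, +2), (+3, +2). This is the pattern (+3, +2), (-4, -3), (+1, +2) repeated.
step 8: apply (-4, -3) → east=8, north=7

east=8, north=7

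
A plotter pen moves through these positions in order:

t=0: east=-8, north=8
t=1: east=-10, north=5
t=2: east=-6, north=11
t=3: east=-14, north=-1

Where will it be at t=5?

east=-30, north=-25

The jumps are (-2, -3), (+4, +6), (-8, -12) — a geometric progression with ratio -2.
step 4: east=-14, north=-1 + (+16, +24) → east=2, north=23
step 5: east=2, north=23 + (-32, -48) → east=-30, north=-25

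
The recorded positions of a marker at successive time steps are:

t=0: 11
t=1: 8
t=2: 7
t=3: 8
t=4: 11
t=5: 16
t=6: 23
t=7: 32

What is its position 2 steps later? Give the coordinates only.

56

Taking differences between consecutive positions: -3, -1, +1, +3, +5, +7, +9. These grow by +2 each step.
step 8: 32 + 11 → 43
step 9: 43 + 13 → 56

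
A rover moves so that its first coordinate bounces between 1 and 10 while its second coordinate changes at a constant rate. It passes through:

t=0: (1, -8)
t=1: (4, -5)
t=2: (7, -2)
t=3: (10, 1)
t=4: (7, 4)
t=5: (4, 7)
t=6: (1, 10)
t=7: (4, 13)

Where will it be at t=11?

The first coordinate travels 3 per step and bounces off the walls at 1 and 10.
  step 8: 4 → 7
  step 9: 7 → 10
  step 10: 10 → 7
  step 11: 7 → 4
The second coordinate changes by +3 each step: at step 11 it is 25.

(4, 25)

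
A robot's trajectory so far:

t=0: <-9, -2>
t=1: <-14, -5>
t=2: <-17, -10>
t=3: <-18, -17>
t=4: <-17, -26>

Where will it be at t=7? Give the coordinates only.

<-2, -65>

Taking differences between consecutive positions: <-5, -3>, <-3, -5>, <-1, -7>, <+1, -9>. These grow by <+2, -2> each step.
step 5: <-17, -26> + <+3, -11> → <-14, -37>
step 6: <-14, -37> + <+5, -13> → <-9, -50>
step 7: <-9, -50> + <+7, -15> → <-2, -65>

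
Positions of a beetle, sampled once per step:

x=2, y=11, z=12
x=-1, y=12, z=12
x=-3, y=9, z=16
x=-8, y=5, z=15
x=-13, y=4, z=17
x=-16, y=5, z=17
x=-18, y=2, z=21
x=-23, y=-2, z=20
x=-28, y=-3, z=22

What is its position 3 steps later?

Step-to-step displacements: (-3, +1, +0), (-2, -3, +4), (-5, -4, -1), (-5, -1, +2), (-3, +1, +0), (-2, -3, +4), (-5, -4, -1), (-5, -1, +2) — a repeating cycle of length 4.
step 9: apply (-3, +1, +0) → x=-31, y=-2, z=22
step 10: apply (-2, -3, +4) → x=-33, y=-5, z=26
step 11: apply (-5, -4, -1) → x=-38, y=-9, z=25

x=-38, y=-9, z=25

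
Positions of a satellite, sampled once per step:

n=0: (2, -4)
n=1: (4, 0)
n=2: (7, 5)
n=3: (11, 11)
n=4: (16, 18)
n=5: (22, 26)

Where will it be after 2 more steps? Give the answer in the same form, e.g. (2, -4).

Successive displacements: (+2, +4), (+3, +5), (+4, +6), (+5, +7), (+6, +8) — each changes by (+1, +1).
step 6: (22, 26) + (+7, +9) → (29, 35)
step 7: (29, 35) + (+8, +10) → (37, 45)

(37, 45)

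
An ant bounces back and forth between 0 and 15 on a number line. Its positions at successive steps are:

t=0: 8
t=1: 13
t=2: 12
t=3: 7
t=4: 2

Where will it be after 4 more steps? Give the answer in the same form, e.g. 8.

The value reflects between 0 and 15, moving 5 per step.
  step 5: 2 → 3
  step 6: 3 → 8
  step 7: 8 → 13
  step 8: 13 → 12

12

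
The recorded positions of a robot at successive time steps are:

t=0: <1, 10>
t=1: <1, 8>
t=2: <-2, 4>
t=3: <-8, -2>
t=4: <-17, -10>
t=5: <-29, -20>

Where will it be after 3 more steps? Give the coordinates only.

Successive displacements: <+0, -2>, <-3, -4>, <-6, -6>, <-9, -8>, <-12, -10> — each changes by <-3, -2>.
step 6: <-29, -20> + <-15, -12> → <-44, -32>
step 7: <-44, -32> + <-18, -14> → <-62, -46>
step 8: <-62, -46> + <-21, -16> → <-83, -62>

<-83, -62>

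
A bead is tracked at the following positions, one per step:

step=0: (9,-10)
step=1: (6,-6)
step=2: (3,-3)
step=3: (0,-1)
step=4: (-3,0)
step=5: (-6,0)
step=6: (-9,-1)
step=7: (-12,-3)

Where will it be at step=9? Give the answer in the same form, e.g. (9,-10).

First differences are (-3,+4), (-3,+3), (-3,+2), (-3,+1), (-3,+0), (-3,-1), (-3,-2); their common second difference is (+0,-1) (constant acceleration).
step 8: (-12,-3) + (-3,-3) → (-15,-6)
step 9: (-15,-6) + (-3,-4) → (-18,-10)

(-18,-10)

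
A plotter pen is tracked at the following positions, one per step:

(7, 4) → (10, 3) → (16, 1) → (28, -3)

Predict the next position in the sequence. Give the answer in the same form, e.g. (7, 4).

(52, -11)

Consecutive displacements (+3, -1), (+6, -2), (+12, -4) scale by a factor of 2 each step.
step 4: (28, -3) + (+24, -8) → (52, -11)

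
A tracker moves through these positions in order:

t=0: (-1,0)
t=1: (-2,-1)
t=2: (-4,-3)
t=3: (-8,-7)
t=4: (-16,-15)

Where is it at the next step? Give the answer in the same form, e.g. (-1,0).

(-32,-31)

Step-to-step displacements: (-1,-1), (-2,-2), (-4,-4), (-8,-8); each is 2× the previous.
step 5: (-16,-15) + (-16,-16) → (-32,-31)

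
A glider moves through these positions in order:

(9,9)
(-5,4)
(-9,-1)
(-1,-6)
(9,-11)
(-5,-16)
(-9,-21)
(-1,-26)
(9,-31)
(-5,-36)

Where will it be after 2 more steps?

The first coordinate repeats the cycle [9, -5, -9, -1] with period 4; step 11 mod 4 = 3, giving -1.
The second coordinate changes by -5 each step, so at step 11 it is 9 + 11·(-5) = -46.

(-1,-46)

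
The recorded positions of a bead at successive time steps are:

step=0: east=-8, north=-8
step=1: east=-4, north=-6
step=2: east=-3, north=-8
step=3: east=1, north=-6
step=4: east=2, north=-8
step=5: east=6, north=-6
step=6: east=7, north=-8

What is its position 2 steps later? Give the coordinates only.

Differencing gives (+4, +2), (+1, -2), (+4, +2), (+1, -2), (+4, +2), (+1, -2). This is the pattern (+4, +2), (+1, -2) repeated.
step 7: apply (+4, +2) → east=11, north=-6
step 8: apply (+1, -2) → east=12, north=-8

east=12, north=-8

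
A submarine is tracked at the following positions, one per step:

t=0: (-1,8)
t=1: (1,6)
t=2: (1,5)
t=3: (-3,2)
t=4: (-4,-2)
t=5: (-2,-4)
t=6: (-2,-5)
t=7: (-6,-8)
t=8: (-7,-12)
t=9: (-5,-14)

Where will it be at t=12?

(-10,-22)

Step-to-step displacements: (+2,-2), (+0,-1), (-4,-3), (-1,-4), (+2,-2), (+0,-1), (-4,-3), (-1,-4), (+2,-2) — a repeating cycle of length 4.
step 10: apply (+0,-1) → (-5,-15)
step 11: apply (-4,-3) → (-9,-18)
step 12: apply (-1,-4) → (-10,-22)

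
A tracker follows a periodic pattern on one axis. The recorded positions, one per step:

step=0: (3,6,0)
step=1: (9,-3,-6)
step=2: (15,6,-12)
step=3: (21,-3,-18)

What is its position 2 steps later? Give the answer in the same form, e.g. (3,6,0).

(33,-3,-30)

First: linear, +6 per step → 33 at step 5.
Second: cycles through 6, -3 every 2 steps. Step 5 lands at position 1 of the cycle → -3.
Third: linear, -6 per step → -30 at step 5.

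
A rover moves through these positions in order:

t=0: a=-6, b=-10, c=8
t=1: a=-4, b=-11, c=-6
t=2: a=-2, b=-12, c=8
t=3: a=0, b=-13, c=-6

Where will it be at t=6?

a=6, b=-16, c=8

The a coordinate changes by +2 each step, so at step 6 it is -6 + 6·(2) = 6.
The b coordinate changes by -1 each step, so at step 6 it is -10 + 6·(-1) = -16.
The c coordinate repeats the cycle [8, -6] with period 2; step 6 mod 2 = 0, giving 8.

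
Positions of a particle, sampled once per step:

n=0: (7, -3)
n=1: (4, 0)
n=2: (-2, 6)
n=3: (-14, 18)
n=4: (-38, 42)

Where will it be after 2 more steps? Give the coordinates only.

Consecutive displacements (-3, +3), (-6, +6), (-12, +12), (-24, +24) scale by a factor of 2 each step.
step 5: (-38, 42) + (-48, +48) → (-86, 90)
step 6: (-86, 90) + (-96, +96) → (-182, 186)

(-182, 186)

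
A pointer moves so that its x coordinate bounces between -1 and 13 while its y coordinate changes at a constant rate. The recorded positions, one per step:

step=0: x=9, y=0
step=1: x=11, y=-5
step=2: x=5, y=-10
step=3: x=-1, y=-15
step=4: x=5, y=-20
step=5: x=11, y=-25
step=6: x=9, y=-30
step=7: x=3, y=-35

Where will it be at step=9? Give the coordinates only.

The x coordinate reflects between -1 and 13, moving 6 per step.
  step 8: 3 → 1
  step 9: 1 → 7
The y coordinate changes by -5 each step: at step 9 it is -45.

x=7, y=-45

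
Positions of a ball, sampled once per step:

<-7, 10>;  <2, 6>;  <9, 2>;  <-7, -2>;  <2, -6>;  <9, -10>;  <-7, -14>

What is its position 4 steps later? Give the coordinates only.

First: cycles through -7, 2, 9 every 3 steps. Step 10 lands at position 1 of the cycle → 2.
Second: linear, -4 per step → -30 at step 10.

<2, -30>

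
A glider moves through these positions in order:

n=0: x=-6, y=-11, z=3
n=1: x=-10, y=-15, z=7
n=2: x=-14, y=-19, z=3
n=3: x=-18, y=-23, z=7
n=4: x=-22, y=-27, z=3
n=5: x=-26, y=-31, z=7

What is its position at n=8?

The x coordinate changes by -4 each step, so at step 8 it is -6 + 8·(-4) = -38.
The y coordinate changes by -4 each step, so at step 8 it is -11 + 8·(-4) = -43.
The z coordinate repeats the cycle [3, 7] with period 2; step 8 mod 2 = 0, giving 3.

x=-38, y=-43, z=3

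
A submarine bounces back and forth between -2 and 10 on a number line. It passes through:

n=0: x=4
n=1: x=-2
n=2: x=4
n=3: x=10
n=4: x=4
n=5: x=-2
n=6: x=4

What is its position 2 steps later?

x=4

The value reflects between -2 and 10, moving 6 per step.
  step 7: 4 → 10
  step 8: 10 → 4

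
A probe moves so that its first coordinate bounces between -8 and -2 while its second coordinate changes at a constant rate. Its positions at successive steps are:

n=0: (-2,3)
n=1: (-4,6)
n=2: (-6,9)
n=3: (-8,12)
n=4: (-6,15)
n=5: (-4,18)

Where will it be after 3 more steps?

(-6,27)

The first coordinate reflects between -8 and -2, moving 2 per step.
  step 6: -4 → -2
  step 7: -2 → -4
  step 8: -4 → -6
The second coordinate changes by +3 each step: at step 8 it is 27.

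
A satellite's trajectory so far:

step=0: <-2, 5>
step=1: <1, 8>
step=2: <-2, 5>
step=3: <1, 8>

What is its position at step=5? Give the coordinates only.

Step-to-step displacements: <+3, +3>, <-3, -3>, <+3, +3>; each is -1× the previous.
step 4: <1, 8> + <-3, -3> → <-2, 5>
step 5: <-2, 5> + <+3, +3> → <1, 8>

<1, 8>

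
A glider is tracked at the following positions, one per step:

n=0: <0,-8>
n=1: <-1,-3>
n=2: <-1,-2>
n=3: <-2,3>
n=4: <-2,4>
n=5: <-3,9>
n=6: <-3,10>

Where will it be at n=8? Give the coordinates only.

<-4,16>

The moves between consecutive positions are <-1,+5>, <+0,+1>, <-1,+5>, <+0,+1>, <-1,+5>, <+0,+1>; they repeat the 2-cycle [<-1,+5>, <+0,+1>].
step 7: apply <-1,+5> → <-4,15>
step 8: apply <+0,+1> → <-4,16>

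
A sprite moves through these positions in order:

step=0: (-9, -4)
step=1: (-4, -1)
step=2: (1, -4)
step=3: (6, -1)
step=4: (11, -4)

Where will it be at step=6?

First: linear, +5 per step → 21 at step 6.
Second: cycles through -4, -1 every 2 steps. Step 6 lands at position 0 of the cycle → -4.

(21, -4)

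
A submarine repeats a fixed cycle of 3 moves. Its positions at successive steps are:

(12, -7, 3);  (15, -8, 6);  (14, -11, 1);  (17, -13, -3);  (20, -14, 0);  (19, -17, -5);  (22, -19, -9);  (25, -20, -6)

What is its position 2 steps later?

Step-to-step displacements: (+3, -1, +3), (-1, -3, -5), (+3, -2, -4), (+3, -1, +3), (-1, -3, -5), (+3, -2, -4), (+3, -1, +3) — a repeating cycle of length 3.
step 8: apply (-1, -3, -5) → (24, -23, -11)
step 9: apply (+3, -2, -4) → (27, -25, -15)

(27, -25, -15)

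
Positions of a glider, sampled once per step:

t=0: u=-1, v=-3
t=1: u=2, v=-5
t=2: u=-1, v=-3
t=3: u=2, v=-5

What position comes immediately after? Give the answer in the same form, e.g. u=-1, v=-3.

Consecutive displacements (+3, -2), (-3, +2), (+3, -2) scale by a factor of -1 each step.
step 4: u=2, v=-5 + (-3, +2) → u=-1, v=-3

u=-1, v=-3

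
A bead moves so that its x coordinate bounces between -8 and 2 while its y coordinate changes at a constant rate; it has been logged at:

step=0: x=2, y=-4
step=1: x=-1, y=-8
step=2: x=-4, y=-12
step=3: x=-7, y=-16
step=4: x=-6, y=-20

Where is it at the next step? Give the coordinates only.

The x coordinate reflects between -8 and 2, moving 3 per step.
  step 5: -6 → -3
The y coordinate changes by -4 each step: at step 5 it is -24.

x=-3, y=-24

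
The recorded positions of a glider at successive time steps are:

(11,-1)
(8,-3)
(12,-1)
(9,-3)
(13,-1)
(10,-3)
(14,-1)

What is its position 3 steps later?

(12,-3)

Differencing gives (-3,-2), (+4,+2), (-3,-2), (+4,+2), (-3,-2), (+4,+2). This is the pattern (-3,-2), (+4,+2) repeated.
step 7: apply (-3,-2) → (11,-3)
step 8: apply (+4,+2) → (15,-1)
step 9: apply (-3,-2) → (12,-3)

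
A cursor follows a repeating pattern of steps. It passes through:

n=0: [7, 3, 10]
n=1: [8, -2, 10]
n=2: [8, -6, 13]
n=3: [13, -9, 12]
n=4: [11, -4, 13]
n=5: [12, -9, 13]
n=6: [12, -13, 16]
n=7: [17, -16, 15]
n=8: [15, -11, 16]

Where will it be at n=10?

[16, -20, 19]

Differencing gives [+1, -5, +0], [+0, -4, +3], [+5, -3, -1], [-2, +5, +1], [+1, -5, +0], [+0, -4, +3], [+5, -3, -1], [-2, +5, +1]. This is the pattern [+1, -5, +0], [+0, -4, +3], [+5, -3, -1], [-2, +5, +1] repeated.
step 9: apply [+1, -5, +0] → [16, -16, 16]
step 10: apply [+0, -4, +3] → [16, -20, 19]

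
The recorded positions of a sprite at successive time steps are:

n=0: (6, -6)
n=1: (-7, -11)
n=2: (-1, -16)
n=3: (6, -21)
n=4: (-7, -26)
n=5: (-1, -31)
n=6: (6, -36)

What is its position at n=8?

The first coordinate repeats the cycle [6, -7, -1] with period 3; step 8 mod 3 = 2, giving -1.
The second coordinate changes by -5 each step, so at step 8 it is -6 + 8·(-5) = -46.

(-1, -46)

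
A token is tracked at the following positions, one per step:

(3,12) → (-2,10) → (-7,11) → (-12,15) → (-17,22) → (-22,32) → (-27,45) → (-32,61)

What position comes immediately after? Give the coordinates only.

Successive displacements: (-5,-2), (-5,+1), (-5,+4), (-5,+7), (-5,+10), (-5,+13), (-5,+16) — each changes by (+0,+3).
step 8: (-32,61) + (-5,+19) → (-37,80)

(-37,80)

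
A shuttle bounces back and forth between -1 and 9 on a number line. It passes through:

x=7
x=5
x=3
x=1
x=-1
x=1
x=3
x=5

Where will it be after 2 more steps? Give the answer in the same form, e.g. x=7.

The value reflects between -1 and 9, moving 2 per step.
  step 8: 5 → 7
  step 9: 7 → 9

x=9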